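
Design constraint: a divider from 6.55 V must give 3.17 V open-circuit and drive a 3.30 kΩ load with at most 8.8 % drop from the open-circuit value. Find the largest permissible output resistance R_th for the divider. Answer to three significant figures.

Loading drop = R_th/(R_th + R_L) ≤ 0.0880, so R_th ≤ R_L · ε/(1−ε) = 3.30 kΩ × 0.0880/0.9120 = 318 Ω.
(Any R1, R2 with R2/(R1+R2) = 0.484 and R1‖R2 ≤ 318 Ω will meet the spec.)

R_th ≤ 318 Ω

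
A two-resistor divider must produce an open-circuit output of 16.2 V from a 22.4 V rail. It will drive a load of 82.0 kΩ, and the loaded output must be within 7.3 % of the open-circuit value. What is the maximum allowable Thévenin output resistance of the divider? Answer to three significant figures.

R_th ≤ 6.46 kΩ

Loading drop = R_th/(R_th + R_L) ≤ 0.0730, so R_th ≤ R_L · ε/(1−ε) = 82.0 kΩ × 0.0730/0.9270 = 6.46 kΩ.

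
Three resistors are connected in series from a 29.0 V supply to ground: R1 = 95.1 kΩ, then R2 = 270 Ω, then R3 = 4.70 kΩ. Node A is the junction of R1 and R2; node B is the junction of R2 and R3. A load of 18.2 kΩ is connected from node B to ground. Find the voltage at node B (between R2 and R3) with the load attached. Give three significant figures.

V ≈ 1.09 V

At node B, R3 is in parallel with the load: R3‖R_L = 3735 Ω.
Below node A the resistance is R2 + (R3‖R_L) = 4005 Ω, so V_A = 29.0 × 4005/99110 = 1.172 V.
Then V_B = V_A × (R3‖R_L)/(R2 + R3‖R_L) = 1.172 × 3735/4005 = 1.09 V.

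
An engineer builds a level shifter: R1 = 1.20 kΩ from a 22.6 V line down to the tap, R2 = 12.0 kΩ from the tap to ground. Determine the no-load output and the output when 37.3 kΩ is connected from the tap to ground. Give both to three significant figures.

Open-circuit: V = 22.6 × 12.0/(1.20 + 12.0) = 20.5 V.
With the load, R2 becomes R2‖R_L = 9.079 kΩ, so V = 22.6 × 9.079/10.28 = 20.0 V.

Unloaded: 20.5 V; loaded: 20.0 V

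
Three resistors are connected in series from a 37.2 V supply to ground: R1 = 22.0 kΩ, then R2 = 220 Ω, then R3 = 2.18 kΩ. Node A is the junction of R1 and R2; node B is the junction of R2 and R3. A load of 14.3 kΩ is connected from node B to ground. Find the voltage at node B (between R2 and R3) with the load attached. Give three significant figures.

At node B, R3 is in parallel with the load: R3‖R_L = 1892 Ω.
Below node A the resistance is R2 + (R3‖R_L) = 2112 Ω, so V_A = 37.2 × 2112/24110 = 3.258 V.
Then V_B = V_A × (R3‖R_L)/(R2 + R3‖R_L) = 3.258 × 1892/2112 = 2.92 V.

V ≈ 2.92 V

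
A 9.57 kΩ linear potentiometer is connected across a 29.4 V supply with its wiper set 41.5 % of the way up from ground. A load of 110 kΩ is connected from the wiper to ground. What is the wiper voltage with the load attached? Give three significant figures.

The wiper splits the pot into (1−α)R = 5.598 kΩ above and αR = 3.972 kΩ below.
Lower section ‖ load = 3.833 kΩ.
V_wiper = 29.4 × 3.833/(5.598 + 3.833) = 11.9 V.

V ≈ 11.9 V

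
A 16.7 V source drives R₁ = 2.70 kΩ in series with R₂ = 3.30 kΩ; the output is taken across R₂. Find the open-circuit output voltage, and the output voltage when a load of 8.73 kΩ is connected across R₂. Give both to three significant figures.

Open-circuit: V = 16.7 × 3.30/(2.70 + 3.30) = 9.19 V.
With the load, R₂ becomes R₂‖R_L = 2.395 kΩ, so V = 16.7 × 2.395/5.095 = 7.85 V.

Unloaded: 9.19 V; loaded: 7.85 V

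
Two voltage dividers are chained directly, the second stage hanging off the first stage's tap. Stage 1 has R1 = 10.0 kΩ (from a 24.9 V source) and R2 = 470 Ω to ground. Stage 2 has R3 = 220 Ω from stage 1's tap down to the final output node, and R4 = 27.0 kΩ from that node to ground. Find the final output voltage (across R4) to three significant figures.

Stage 2 presents R3+R4 = 27220 Ω as a load on stage 1's tap.
Stage 1's lower leg becomes R2‖(R3+R4) = 462.0 Ω, so V_mid = 24.9 × 462.0/10460 = 1.100 V.
Stage 2 is itself unloaded: V_out = V_mid × R4/(R3+R4) = 1.100 × 27000/27220 = 1.09 V.

V_out ≈ 1.09 V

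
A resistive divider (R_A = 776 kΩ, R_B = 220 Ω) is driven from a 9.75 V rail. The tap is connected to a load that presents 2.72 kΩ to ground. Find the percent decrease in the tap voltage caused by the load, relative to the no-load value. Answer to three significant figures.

7.48 %

The divider's output (Thévenin) resistance is R_A‖R_B = 219.9 Ω.
Fractional drop under load = R_th/(R_th + R_L) = 219.9 / (219.9 + 2720) = 0.07481.
So the output falls by 7.48 %.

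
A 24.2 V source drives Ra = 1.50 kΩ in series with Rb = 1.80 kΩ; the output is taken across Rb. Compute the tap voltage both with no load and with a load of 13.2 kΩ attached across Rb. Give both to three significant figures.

Unloaded: 13.2 V; loaded: 12.4 V

Open-circuit: V = 24.2 × 1.80/(1.50 + 1.80) = 13.2 V.
With the load, Rb becomes Rb‖R_L = 1.584 kΩ, so V = 24.2 × 1.584/3.084 = 12.4 V.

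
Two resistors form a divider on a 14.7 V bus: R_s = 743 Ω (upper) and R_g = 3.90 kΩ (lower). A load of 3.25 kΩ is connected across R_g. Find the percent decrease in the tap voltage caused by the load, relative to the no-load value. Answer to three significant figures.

16.1 %

The divider's output (Thévenin) resistance is R_s‖R_g = 624.1 Ω.
Fractional drop under load = R_th/(R_th + R_L) = 624.1 / (624.1 + 3250) = 0.1611.
So the output falls by 16.1 %.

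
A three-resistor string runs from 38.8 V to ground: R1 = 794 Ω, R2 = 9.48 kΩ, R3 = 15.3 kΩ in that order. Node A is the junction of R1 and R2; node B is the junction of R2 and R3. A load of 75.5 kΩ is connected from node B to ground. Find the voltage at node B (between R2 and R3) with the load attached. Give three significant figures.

At node B, R3 is in parallel with the load: R3‖R_L = 12720 Ω.
Below node A the resistance is R2 + (R3‖R_L) = 22200 Ω, so V_A = 38.8 × 22200/23000 = 37.46 V.
Then V_B = V_A × (R3‖R_L)/(R2 + R3‖R_L) = 37.46 × 12720/22200 = 21.5 V.

V ≈ 21.5 V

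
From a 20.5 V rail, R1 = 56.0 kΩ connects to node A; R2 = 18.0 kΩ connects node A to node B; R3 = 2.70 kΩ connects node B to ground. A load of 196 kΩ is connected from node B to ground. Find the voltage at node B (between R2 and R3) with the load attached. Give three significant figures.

V ≈ 0.712 V

At node B, R3 is in parallel with the load: R3‖R_L = 2.663 kΩ.
Below node A the resistance is R2 + (R3‖R_L) = 20.66 kΩ, so V_A = 20.5 × 20.66/76.66 = 5.525 V.
Then V_B = V_A × (R3‖R_L)/(R2 + R3‖R_L) = 5.525 × 2.663/20.66 = 0.712 V.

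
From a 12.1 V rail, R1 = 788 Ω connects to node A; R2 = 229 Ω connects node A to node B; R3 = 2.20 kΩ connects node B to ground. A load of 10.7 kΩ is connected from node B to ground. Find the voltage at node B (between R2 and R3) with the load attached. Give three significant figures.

At node B, R3 is in parallel with the load: R3‖R_L = 1825 Ω.
Below node A the resistance is R2 + (R3‖R_L) = 2054 Ω, so V_A = 12.1 × 2054/2842 = 8.745 V.
Then V_B = V_A × (R3‖R_L)/(R2 + R3‖R_L) = 8.745 × 1825/2054 = 7.77 V.

V ≈ 7.77 V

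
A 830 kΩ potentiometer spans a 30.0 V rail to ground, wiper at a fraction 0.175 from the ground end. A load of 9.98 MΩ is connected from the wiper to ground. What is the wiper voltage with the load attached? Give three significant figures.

The wiper splits the pot into (1−α)R = 684.8 kΩ above and αR = 145.2 kΩ below.
Lower section ‖ load = 143.2 kΩ.
V_wiper = 30.0 × 143.2/(684.8 + 143.2) = 5.19 V.

V ≈ 5.19 V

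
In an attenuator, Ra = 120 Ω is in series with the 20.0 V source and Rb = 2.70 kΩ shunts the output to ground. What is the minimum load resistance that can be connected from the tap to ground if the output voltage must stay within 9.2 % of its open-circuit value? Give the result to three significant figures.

Output resistance R_th = Ra‖Rb = (120 × 2700)/2820 = 114.9 Ω.
The fractional drop is R_th/(R_th + R_L); requiring this ≤ 0.0920 gives R_L ≥ R_th(1/0.0920 − 1) = 114.9 × 9.870 = 1.13 kΩ.

R_L(min) ≈ 1.13 kΩ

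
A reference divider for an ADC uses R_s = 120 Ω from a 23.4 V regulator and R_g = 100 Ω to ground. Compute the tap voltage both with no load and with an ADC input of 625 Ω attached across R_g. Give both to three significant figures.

Unloaded: 10.6 V; loaded: 9.78 V

Open-circuit: V = 23.4 × 100/(120 + 100) = 10.6 V.
With the load, R_g becomes R_g‖R_L = 86.21 Ω, so V = 23.4 × 86.21/206.2 = 9.78 V.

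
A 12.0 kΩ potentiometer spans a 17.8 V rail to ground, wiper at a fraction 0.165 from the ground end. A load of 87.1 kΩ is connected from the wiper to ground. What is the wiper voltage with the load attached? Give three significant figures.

The wiper splits the pot into (1−α)R = 10.02 kΩ above and αR = 1.980 kΩ below.
Lower section ‖ load = 1.936 kΩ.
V_wiper = 17.8 × 1.936/(10.02 + 1.936) = 2.88 V.

V ≈ 2.88 V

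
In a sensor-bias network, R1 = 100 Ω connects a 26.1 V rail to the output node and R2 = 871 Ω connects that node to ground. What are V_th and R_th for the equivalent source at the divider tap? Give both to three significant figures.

V_th is the open-circuit tap voltage: 26.1 × 871/(100 + 871) = 23.4 V.
With the supply zeroed, R1 and R2 appear in parallel from the tap: R_th = R1‖R2 = (100 × 871)/971.0 = 89.7 Ω.

V_th = 23.4 V, R_th = 89.7 Ω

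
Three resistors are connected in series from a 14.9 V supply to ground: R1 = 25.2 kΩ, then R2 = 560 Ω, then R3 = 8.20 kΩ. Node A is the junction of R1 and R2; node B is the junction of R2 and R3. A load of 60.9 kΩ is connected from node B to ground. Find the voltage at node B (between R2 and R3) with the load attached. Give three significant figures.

V ≈ 3.26 V

At node B, R3 is in parallel with the load: R3‖R_L = 7227 Ω.
Below node A the resistance is R2 + (R3‖R_L) = 7787 Ω, so V_A = 14.9 × 7787/32990 = 3.517 V.
Then V_B = V_A × (R3‖R_L)/(R2 + R3‖R_L) = 3.517 × 7227/7787 = 3.26 V.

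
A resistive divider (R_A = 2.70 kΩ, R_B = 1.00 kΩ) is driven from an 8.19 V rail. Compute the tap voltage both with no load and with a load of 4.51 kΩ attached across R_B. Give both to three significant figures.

Open-circuit: V = 8.19 × 1.00/(2.70 + 1.00) = 2.21 V.
With the load, R_B becomes R_B‖R_L = 0.8185 kΩ, so V = 8.19 × 0.8185/3.519 = 1.91 V.

Unloaded: 2.21 V; loaded: 1.91 V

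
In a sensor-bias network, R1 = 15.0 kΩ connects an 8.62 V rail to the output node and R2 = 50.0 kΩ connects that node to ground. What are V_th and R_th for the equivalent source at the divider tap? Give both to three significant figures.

V_th is the open-circuit tap voltage: 8.62 × 50.0/(15.0 + 50.0) = 6.63 V.
With the supply zeroed, R1 and R2 appear in parallel from the tap: R_th = R1‖R2 = (15.0 × 50.0)/65.00 = 11.5 kΩ.

V_th = 6.63 V, R_th = 11.5 kΩ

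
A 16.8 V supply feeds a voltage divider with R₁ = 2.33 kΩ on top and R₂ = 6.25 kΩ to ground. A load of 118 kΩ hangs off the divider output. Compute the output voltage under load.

The load sits in parallel with R₂: R₂‖R_L = (6.25 × 118) / (6.25 + 118) = 5.936 kΩ.
V_out = 16.8 × 5.936 / (2.33 + 5.936) = 16.8 × 5.936/8.266 = 12.1 V.
(Unloaded it would have been 12.2 V.)

V_out ≈ 12.1 V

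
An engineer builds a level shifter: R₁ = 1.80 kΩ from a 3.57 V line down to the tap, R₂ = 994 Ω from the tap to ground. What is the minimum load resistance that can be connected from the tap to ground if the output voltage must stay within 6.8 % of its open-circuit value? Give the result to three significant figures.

R_L(min) ≈ 8.78 kΩ

Output resistance R_th = R₁‖R₂ = (1800 × 994)/2794 = 640.4 Ω.
The fractional drop is R_th/(R_th + R_L); requiring this ≤ 0.0680 gives R_L ≥ R_th(1/0.0680 − 1) = 640.4 × 13.71 = 8.78 kΩ.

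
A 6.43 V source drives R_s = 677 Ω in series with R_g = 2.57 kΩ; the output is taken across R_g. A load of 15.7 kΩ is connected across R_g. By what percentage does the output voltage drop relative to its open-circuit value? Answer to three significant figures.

3.30 %

The divider's output (Thévenin) resistance is R_s‖R_g = 535.8 Ω.
Fractional drop under load = R_th/(R_th + R_L) = 535.8 / (535.8 + 15700) = 0.03300.
So the output falls by 3.30 %.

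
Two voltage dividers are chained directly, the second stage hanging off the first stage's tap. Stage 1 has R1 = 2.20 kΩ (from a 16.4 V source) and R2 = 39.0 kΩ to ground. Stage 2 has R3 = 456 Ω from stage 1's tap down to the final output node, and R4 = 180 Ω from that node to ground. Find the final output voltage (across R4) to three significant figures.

Stage 2 presents R3+R4 = 636.0 Ω as a load on stage 1's tap.
Stage 1's lower leg becomes R2‖(R3+R4) = 625.8 Ω, so V_mid = 16.4 × 625.8/2826 = 3.632 V.
Stage 2 is itself unloaded: V_out = V_mid × R4/(R3+R4) = 3.632 × 180/636.0 = 1.03 V.

V_out ≈ 1.03 V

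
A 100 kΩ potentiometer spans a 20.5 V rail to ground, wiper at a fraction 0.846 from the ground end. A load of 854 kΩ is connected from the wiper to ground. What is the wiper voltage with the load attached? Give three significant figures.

V ≈ 17.1 V

The wiper splits the pot into (1−α)R = 15.40 kΩ above and αR = 84.60 kΩ below.
Lower section ‖ load = 76.97 kΩ.
V_wiper = 20.5 × 76.97/(15.40 + 76.97) = 17.1 V.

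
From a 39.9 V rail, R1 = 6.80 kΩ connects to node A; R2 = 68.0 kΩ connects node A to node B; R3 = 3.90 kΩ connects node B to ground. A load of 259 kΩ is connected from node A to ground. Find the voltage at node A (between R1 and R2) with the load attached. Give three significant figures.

V ≈ 35.6 V

Below node A the series string R2+R3 = 71.90 kΩ sits in parallel with the 259 kΩ load: 56.28 kΩ.
V_A = 39.9 × 56.28/(6.80 + 56.28) = 35.6 V.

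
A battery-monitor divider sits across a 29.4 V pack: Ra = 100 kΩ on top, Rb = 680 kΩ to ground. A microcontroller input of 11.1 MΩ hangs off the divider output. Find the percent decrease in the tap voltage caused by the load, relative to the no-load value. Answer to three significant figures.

0.779 %

The divider's output (Thévenin) resistance is Ra‖Rb = 87.18 kΩ.
Fractional drop under load = R_th/(R_th + R_L) = 87.18 / (87.18 + 11100) = 0.007793.
So the output falls by 0.779 %.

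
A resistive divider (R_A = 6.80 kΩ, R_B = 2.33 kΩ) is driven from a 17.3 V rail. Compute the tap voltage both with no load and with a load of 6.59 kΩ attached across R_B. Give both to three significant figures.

Open-circuit: V = 17.3 × 2.33/(6.80 + 2.33) = 4.42 V.
With the load, R_B becomes R_B‖R_L = 1.721 kΩ, so V = 17.3 × 1.721/8.521 = 3.49 V.

Unloaded: 4.42 V; loaded: 3.49 V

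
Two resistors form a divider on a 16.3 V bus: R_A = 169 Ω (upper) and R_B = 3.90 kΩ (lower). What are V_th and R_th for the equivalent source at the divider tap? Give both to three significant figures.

V_th is the open-circuit tap voltage: 16.3 × 3900/(169 + 3900) = 15.6 V.
With the supply zeroed, R_A and R_B appear in parallel from the tap: R_th = R_A‖R_B = (169 × 3900)/4069 = 162 Ω.

V_th = 15.6 V, R_th = 162 Ω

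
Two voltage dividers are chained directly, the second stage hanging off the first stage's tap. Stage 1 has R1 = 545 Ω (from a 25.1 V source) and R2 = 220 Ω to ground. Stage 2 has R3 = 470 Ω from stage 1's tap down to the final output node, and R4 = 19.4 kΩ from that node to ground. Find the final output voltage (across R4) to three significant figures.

V_out ≈ 6.99 V

Stage 2 presents R3+R4 = 19870 Ω as a load on stage 1's tap.
Stage 1's lower leg becomes R2‖(R3+R4) = 217.6 Ω, so V_mid = 25.1 × 217.6/762.6 = 7.162 V.
Stage 2 is itself unloaded: V_out = V_mid × R4/(R3+R4) = 7.162 × 19400/19870 = 6.99 V.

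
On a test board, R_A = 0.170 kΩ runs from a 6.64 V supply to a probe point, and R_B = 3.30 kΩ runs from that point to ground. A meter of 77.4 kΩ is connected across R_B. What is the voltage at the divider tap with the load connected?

V_out ≈ 6.30 V

The load sits in parallel with R_B: R_B‖R_L = (3300 × 77400) / (3300 + 77400) = 3165 Ω.
V_out = 6.64 × 3165 / (170 + 3165) = 6.64 × 3165/3335 = 6.30 V.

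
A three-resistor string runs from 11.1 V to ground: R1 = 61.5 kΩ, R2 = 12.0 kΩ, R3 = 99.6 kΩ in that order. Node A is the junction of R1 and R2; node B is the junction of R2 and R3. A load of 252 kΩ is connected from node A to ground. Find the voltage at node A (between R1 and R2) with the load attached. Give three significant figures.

V ≈ 6.18 V

Below node A the series string R2+R3 = 111.6 kΩ sits in parallel with the 252 kΩ load: 77.35 kΩ.
V_A = 11.1 × 77.35/(61.5 + 77.35) = 6.18 V.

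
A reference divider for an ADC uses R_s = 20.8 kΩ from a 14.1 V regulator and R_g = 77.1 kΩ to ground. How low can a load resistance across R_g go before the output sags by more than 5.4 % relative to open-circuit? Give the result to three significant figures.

Output resistance R_th = R_s‖R_g = (20.8 × 77.1)/97.90 = 16.38 kΩ.
The fractional drop is R_th/(R_th + R_L); requiring this ≤ 0.0540 gives R_L ≥ R_th(1/0.0540 − 1) = 16.38 × 17.52 = 287 kΩ.

R_L(min) ≈ 287 kΩ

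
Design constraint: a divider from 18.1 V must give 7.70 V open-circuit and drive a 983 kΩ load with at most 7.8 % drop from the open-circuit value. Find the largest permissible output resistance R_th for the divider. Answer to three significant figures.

R_th ≤ 83.2 kΩ

Loading drop = R_th/(R_th + R_L) ≤ 0.0780, so R_th ≤ R_L · ε/(1−ε) = 983 kΩ × 0.0780/0.9220 = 83.2 kΩ.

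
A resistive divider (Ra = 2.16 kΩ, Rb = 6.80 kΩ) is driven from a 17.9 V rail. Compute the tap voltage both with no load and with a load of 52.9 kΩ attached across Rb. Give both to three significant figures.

Open-circuit: V = 17.9 × 6.80/(2.16 + 6.80) = 13.6 V.
With the load, Rb becomes Rb‖R_L = 6.025 kΩ, so V = 17.9 × 6.025/8.185 = 13.2 V.

Unloaded: 13.6 V; loaded: 13.2 V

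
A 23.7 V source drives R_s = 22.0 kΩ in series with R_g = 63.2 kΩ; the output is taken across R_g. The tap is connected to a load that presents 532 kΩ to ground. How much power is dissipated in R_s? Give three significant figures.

P ≈ 2.01 mW

Total resistance from the source is R_s + (R_g‖R_L) = 78.49 kΩ, so I = 23.7/78.49 kΩ = 0.3020 mA.
P = I²·R_s = (0.3020 mA)² × 22.0 kΩ = 2.01 mW.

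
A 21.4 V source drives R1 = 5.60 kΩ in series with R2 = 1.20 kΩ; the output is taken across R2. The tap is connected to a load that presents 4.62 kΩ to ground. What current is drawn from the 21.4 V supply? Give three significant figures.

I ≈ 3.27 mA

R2‖R_L = 0.9526 kΩ, so the source sees R1 + R2‖R_L = 6.553 kΩ.
I = 21.4 V / 6.553 kΩ = 3.27 mA.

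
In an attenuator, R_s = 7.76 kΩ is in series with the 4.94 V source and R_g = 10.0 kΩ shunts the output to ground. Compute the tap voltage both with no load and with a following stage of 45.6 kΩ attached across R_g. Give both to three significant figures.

Open-circuit: V = 4.94 × 10.0/(7.76 + 10.0) = 2.78 V.
With the load, R_g becomes R_g‖R_L = 8.201 kΩ, so V = 4.94 × 8.201/15.96 = 2.54 V.

Unloaded: 2.78 V; loaded: 2.54 V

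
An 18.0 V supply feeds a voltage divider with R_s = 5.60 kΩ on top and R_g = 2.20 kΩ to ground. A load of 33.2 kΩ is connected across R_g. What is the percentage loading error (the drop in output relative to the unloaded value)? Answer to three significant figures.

4.54 %

The divider's output (Thévenin) resistance is R_s‖R_g = 1.579 kΩ.
Fractional drop under load = R_th/(R_th + R_L) = 1.579 / (1.579 + 33.2) = 0.04541.
So the output falls by 4.54 %.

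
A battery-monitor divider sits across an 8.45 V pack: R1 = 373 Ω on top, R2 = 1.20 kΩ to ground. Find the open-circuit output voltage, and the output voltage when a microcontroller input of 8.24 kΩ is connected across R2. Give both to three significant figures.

Open-circuit: V = 8.45 × 1200/(373 + 1200) = 6.45 V.
With the load, R2 becomes R2‖R_L = 1047 Ω, so V = 8.45 × 1047/1420 = 6.23 V.

Unloaded: 6.45 V; loaded: 6.23 V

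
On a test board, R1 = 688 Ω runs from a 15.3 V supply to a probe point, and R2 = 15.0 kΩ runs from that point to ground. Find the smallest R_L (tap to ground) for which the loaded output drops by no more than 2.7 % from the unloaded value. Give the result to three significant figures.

R_L(min) ≈ 23.7 kΩ

Output resistance R_th = R1‖R2 = (688 × 15000)/15690 = 657.8 Ω.
The fractional drop is R_th/(R_th + R_L); requiring this ≤ 0.0270 gives R_L ≥ R_th(1/0.0270 − 1) = 657.8 × 36.04 = 23.7 kΩ.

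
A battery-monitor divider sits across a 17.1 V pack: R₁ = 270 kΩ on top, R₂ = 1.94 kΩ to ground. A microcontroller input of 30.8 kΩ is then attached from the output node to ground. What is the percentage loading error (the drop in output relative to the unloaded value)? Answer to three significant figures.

The divider's output (Thévenin) resistance is R₁‖R₂ = 1.926 kΩ.
Fractional drop under load = R_th/(R_th + R_L) = 1.926 / (1.926 + 30.8) = 0.05886.
So the output falls by 5.89 %.

5.89 %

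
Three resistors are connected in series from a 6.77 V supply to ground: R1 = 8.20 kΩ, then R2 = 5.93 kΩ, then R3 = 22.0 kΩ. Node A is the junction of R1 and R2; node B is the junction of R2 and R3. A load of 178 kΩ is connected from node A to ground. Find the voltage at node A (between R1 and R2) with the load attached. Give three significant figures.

V ≈ 5.05 V

Below node A the series string R2+R3 = 27.93 kΩ sits in parallel with the 178 kΩ load: 24.14 kΩ.
V_A = 6.77 × 24.14/(8.20 + 24.14) = 5.05 V.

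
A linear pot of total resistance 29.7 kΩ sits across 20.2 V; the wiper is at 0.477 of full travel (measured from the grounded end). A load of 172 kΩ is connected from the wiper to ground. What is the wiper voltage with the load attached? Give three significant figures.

V ≈ 9.24 V

The wiper splits the pot into (1−α)R = 15.53 kΩ above and αR = 14.17 kΩ below.
Lower section ‖ load = 13.09 kΩ.
V_wiper = 20.2 × 13.09/(15.53 + 13.09) = 9.24 V.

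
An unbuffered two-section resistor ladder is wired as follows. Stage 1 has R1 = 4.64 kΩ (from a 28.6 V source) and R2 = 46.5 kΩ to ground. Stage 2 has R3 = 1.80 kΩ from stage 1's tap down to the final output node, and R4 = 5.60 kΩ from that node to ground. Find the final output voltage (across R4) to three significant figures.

Stage 2 presents R3+R4 = 7.400 kΩ as a load on stage 1's tap.
Stage 1's lower leg becomes R2‖(R3+R4) = 6.384 kΩ, so V_mid = 28.6 × 6.384/11.02 = 16.56 V.
Stage 2 is itself unloaded: V_out = V_mid × R4/(R3+R4) = 16.56 × 5.60/7.400 = 12.5 V.

V_out ≈ 12.5 V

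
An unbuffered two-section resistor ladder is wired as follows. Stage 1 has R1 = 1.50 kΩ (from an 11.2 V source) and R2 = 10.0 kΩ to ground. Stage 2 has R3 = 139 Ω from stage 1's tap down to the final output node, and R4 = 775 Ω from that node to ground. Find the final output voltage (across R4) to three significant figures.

Stage 2 presents R3+R4 = 914.0 Ω as a load on stage 1's tap.
Stage 1's lower leg becomes R2‖(R3+R4) = 837.5 Ω, so V_mid = 11.2 × 837.5/2337 = 4.013 V.
Stage 2 is itself unloaded: V_out = V_mid × R4/(R3+R4) = 4.013 × 775/914.0 = 3.40 V.

V_out ≈ 3.40 V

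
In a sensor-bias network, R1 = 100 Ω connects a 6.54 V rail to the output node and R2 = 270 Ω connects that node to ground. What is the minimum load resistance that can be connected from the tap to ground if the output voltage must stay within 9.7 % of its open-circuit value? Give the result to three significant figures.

Output resistance R_th = R1‖R2 = (100 × 270)/370.0 = 72.97 Ω.
The fractional drop is R_th/(R_th + R_L); requiring this ≤ 0.0970 gives R_L ≥ R_th(1/0.0970 − 1) = 72.97 × 9.309 = 679 Ω.

R_L(min) ≈ 679 Ω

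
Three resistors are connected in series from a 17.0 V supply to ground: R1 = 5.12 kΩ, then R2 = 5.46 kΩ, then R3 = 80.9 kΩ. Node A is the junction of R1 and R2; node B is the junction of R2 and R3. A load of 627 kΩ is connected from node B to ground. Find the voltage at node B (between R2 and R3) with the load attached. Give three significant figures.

At node B, R3 is in parallel with the load: R3‖R_L = 71.65 kΩ.
Below node A the resistance is R2 + (R3‖R_L) = 77.11 kΩ, so V_A = 17.0 × 77.11/82.23 = 15.94 V.
Then V_B = V_A × (R3‖R_L)/(R2 + R3‖R_L) = 15.94 × 71.65/77.11 = 14.8 V.

V ≈ 14.8 V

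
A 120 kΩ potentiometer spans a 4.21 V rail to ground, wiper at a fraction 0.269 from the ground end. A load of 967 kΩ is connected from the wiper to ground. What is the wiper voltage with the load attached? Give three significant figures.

The wiper splits the pot into (1−α)R = 87.72 kΩ above and αR = 32.28 kΩ below.
Lower section ‖ load = 31.24 kΩ.
V_wiper = 4.21 × 31.24/(87.72 + 31.24) = 1.11 V.

V ≈ 1.11 V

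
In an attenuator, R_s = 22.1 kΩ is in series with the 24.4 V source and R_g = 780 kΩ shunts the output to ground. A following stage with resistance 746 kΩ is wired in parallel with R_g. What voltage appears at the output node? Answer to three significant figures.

The load sits in parallel with R_g: R_g‖R_L = (780 × 746) / (780 + 746) = 381.3 kΩ.
V_out = 24.4 × 381.3 / (22.1 + 381.3) = 24.4 × 381.3/403.4 = 23.1 V.

V_out ≈ 23.1 V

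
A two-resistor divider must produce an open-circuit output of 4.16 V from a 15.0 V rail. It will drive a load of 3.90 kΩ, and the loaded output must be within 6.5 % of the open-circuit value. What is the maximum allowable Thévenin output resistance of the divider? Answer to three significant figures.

R_th ≤ 271 Ω

Loading drop = R_th/(R_th + R_L) ≤ 0.0650, so R_th ≤ R_L · ε/(1−ε) = 3.90 kΩ × 0.0650/0.9350 = 271 Ω.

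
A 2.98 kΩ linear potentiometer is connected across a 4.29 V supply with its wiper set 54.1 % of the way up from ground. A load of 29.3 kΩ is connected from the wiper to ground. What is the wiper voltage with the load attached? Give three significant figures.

The wiper splits the pot into (1−α)R = 1.368 kΩ above and αR = 1.612 kΩ below.
Lower section ‖ load = 1.528 kΩ.
V_wiper = 4.29 × 1.528/(1.368 + 1.528) = 2.26 V.

V ≈ 2.26 V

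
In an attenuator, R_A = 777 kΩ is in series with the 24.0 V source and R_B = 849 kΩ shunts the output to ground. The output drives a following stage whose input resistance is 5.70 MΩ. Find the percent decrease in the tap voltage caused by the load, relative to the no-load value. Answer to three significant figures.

6.64 %

The divider's output (Thévenin) resistance is R_A‖R_B = 405.7 kΩ.
Fractional drop under load = R_th/(R_th + R_L) = 405.7 / (405.7 + 5700) = 0.06645.
So the output falls by 6.64 %.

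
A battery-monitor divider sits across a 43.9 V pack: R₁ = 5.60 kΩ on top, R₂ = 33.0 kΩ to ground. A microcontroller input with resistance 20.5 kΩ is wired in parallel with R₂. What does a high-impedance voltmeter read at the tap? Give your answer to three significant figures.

V_out ≈ 30.4 V

The load sits in parallel with R₂: R₂‖R_L = (33.0 × 20.5) / (33.0 + 20.5) = 12.64 kΩ.
V_out = 43.9 × 12.64 / (5.60 + 12.64) = 43.9 × 12.64/18.24 = 30.4 V.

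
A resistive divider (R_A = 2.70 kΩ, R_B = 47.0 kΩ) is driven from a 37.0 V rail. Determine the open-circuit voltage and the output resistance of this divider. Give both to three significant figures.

V_th = 35.0 V, R_th = 2.55 kΩ

V_th is the open-circuit tap voltage: 37.0 × 47.0/(2.70 + 47.0) = 35.0 V.
With the supply zeroed, R_A and R_B appear in parallel from the tap: R_th = R_A‖R_B = (2.70 × 47.0)/49.70 = 2.55 kΩ.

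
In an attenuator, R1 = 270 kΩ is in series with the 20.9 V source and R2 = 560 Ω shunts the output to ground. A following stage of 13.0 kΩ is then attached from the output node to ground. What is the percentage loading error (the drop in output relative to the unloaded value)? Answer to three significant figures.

The divider's output (Thévenin) resistance is R1‖R2 = 558.8 Ω.
Fractional drop under load = R_th/(R_th + R_L) = 558.8 / (558.8 + 13000) = 0.04122.
So the output falls by 4.12 %.

4.12 %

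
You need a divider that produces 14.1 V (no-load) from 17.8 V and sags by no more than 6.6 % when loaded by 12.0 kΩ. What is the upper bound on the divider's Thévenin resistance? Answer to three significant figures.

R_th ≤ 848 Ω

Loading drop = R_th/(R_th + R_L) ≤ 0.0660, so R_th ≤ R_L · ε/(1−ε) = 12.0 kΩ × 0.0660/0.9340 = 848 Ω.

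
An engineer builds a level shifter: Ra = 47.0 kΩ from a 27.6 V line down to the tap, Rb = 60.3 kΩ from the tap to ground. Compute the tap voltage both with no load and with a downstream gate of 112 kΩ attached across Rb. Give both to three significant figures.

Open-circuit: V = 27.6 × 60.3/(47.0 + 60.3) = 15.5 V.
With the load, Rb becomes Rb‖R_L = 39.20 kΩ, so V = 27.6 × 39.20/86.20 = 12.6 V.

Unloaded: 15.5 V; loaded: 12.6 V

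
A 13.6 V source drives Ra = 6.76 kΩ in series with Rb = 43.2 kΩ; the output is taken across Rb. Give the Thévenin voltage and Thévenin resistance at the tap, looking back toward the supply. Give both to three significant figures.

V_th = 11.8 V, R_th = 5.85 kΩ

V_th is the open-circuit tap voltage: 13.6 × 43.2/(6.76 + 43.2) = 11.8 V.
With the supply zeroed, Ra and Rb appear in parallel from the tap: R_th = Ra‖Rb = (6.76 × 43.2)/49.96 = 5.85 kΩ.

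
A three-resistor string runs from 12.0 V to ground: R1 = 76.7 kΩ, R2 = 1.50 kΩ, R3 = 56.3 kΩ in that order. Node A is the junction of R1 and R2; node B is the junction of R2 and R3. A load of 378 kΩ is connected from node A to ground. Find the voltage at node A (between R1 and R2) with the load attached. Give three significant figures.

V ≈ 4.74 V

Below node A the series string R2+R3 = 57.80 kΩ sits in parallel with the 378 kΩ load: 50.13 kΩ.
V_A = 12.0 × 50.13/(76.7 + 50.13) = 4.74 V.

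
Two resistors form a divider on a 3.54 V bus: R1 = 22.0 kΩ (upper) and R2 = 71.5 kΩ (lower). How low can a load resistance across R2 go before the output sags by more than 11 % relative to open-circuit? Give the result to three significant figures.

R_L(min) ≈ 136 kΩ

Output resistance R_th = R1‖R2 = (22.0 × 71.5)/93.50 = 16.82 kΩ.
The fractional drop is R_th/(R_th + R_L); requiring this ≤ 0.110 gives R_L ≥ R_th(1/0.110 − 1) = 16.82 × 8.091 = 136 kΩ.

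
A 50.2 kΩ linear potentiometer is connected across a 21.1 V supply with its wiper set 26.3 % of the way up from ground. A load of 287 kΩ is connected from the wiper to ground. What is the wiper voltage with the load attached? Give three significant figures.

The wiper splits the pot into (1−α)R = 37.00 kΩ above and αR = 13.20 kΩ below.
Lower section ‖ load = 12.62 kΩ.
V_wiper = 21.1 × 12.62/(37.00 + 12.62) = 5.37 V.

V ≈ 5.37 V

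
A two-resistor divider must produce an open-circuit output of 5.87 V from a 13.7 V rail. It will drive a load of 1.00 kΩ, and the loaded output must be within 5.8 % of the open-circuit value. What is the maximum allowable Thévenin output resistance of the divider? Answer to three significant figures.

R_th ≤ 61.6 Ω

Loading drop = R_th/(R_th + R_L) ≤ 0.0580, so R_th ≤ R_L · ε/(1−ε) = 1.00 kΩ × 0.0580/0.9420 = 61.6 Ω.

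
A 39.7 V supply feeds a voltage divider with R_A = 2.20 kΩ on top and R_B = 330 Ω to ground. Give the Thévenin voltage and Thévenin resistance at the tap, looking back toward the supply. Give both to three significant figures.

V_th is the open-circuit tap voltage: 39.7 × 330/(2200 + 330) = 5.18 V.
With the supply zeroed, R_A and R_B appear in parallel from the tap: R_th = R_A‖R_B = (2200 × 330)/2530 = 287 Ω.

V_th = 5.18 V, R_th = 287 Ω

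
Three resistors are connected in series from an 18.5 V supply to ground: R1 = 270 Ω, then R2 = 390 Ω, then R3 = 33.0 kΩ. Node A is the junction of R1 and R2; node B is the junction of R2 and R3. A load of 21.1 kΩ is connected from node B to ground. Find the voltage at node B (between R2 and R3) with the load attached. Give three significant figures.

V ≈ 17.6 V

At node B, R3 is in parallel with the load: R3‖R_L = 12870 Ω.
Below node A the resistance is R2 + (R3‖R_L) = 13260 Ω, so V_A = 18.5 × 13260/13530 = 18.13 V.
Then V_B = V_A × (R3‖R_L)/(R2 + R3‖R_L) = 18.13 × 12870/13260 = 17.6 V.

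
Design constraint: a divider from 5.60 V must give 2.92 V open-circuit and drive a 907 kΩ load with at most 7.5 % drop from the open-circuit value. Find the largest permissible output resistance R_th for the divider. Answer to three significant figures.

Loading drop = R_th/(R_th + R_L) ≤ 0.0750, so R_th ≤ R_L · ε/(1−ε) = 907 kΩ × 0.0750/0.9250 = 73.5 kΩ.
(Any R1, R2 with R2/(R1+R2) = 0.521 and R1‖R2 ≤ 73.5 kΩ will meet the spec.)

R_th ≤ 73.5 kΩ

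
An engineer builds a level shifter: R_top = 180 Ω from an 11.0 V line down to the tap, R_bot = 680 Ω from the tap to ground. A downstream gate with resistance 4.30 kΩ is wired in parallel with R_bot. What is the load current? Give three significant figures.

R_bot‖R_L = 587.1 Ω; V_out = 11.0 × 587.1/767.1 = 8.419 V.
I_L = V_out / R_L = 8.419 / 4.30 kΩ = 1.96 mA.

I_L ≈ 1.96 mA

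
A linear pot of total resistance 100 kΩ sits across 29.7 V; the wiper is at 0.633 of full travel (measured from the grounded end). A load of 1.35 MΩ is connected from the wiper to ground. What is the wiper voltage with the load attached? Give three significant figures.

The wiper splits the pot into (1−α)R = 36.70 kΩ above and αR = 63.30 kΩ below.
Lower section ‖ load = 60.46 kΩ.
V_wiper = 29.7 × 60.46/(36.70 + 60.46) = 18.5 V.

V ≈ 18.5 V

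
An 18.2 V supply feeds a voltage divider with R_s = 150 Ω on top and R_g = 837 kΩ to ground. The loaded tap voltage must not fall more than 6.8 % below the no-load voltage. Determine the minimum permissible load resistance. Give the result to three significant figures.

Output resistance R_th = R_s‖R_g = (150 × 837000)/837200 = 150.0 Ω.
The fractional drop is R_th/(R_th + R_L); requiring this ≤ 0.0680 gives R_L ≥ R_th(1/0.0680 − 1) = 150.0 × 13.71 = 2.06 kΩ.

R_L(min) ≈ 2.06 kΩ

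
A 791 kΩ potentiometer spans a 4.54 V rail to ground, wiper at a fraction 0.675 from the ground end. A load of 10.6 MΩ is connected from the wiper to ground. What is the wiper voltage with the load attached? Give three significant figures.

V ≈ 3.02 V

The wiper splits the pot into (1−α)R = 257.1 kΩ above and αR = 533.9 kΩ below.
Lower section ‖ load = 508.3 kΩ.
V_wiper = 4.54 × 508.3/(257.1 + 508.3) = 3.02 V.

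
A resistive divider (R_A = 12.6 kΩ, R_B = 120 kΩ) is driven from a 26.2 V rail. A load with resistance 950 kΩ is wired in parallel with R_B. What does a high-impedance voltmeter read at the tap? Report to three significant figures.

The load sits in parallel with R_B: R_B‖R_L = (120 × 950) / (120 + 950) = 106.5 kΩ.
V_out = 26.2 × 106.5 / (12.6 + 106.5) = 26.2 × 106.5/119.1 = 23.4 V.

V_out ≈ 23.4 V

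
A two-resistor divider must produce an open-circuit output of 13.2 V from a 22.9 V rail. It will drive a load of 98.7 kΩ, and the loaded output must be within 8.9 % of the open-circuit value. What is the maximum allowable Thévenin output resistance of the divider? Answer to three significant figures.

Loading drop = R_th/(R_th + R_L) ≤ 0.0890, so R_th ≤ R_L · ε/(1−ε) = 98.7 kΩ × 0.0890/0.9110 = 9.64 kΩ.

R_th ≤ 9.64 kΩ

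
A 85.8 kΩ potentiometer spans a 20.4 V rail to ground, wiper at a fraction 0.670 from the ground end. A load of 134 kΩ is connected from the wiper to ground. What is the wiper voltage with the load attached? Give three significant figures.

The wiper splits the pot into (1−α)R = 28.31 kΩ above and αR = 57.49 kΩ below.
Lower section ‖ load = 40.23 kΩ.
V_wiper = 20.4 × 40.23/(28.31 + 40.23) = 12.0 V.

V ≈ 12.0 V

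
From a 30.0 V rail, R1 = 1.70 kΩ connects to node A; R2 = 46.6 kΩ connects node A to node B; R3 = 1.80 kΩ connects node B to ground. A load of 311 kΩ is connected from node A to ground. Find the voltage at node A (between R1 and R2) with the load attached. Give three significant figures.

V ≈ 28.8 V

Below node A the series string R2+R3 = 48.40 kΩ sits in parallel with the 311 kΩ load: 41.88 kΩ.
V_A = 30.0 × 41.88/(1.70 + 41.88) = 28.8 V.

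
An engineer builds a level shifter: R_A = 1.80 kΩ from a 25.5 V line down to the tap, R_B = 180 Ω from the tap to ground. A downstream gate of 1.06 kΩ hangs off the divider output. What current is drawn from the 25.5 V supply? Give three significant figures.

I ≈ 13.1 mA

R_B‖R_L = 153.9 Ω, so the source sees R_A + R_B‖R_L = 1954 Ω.
I = 25.5 V / 1954 Ω = 13.1 mA.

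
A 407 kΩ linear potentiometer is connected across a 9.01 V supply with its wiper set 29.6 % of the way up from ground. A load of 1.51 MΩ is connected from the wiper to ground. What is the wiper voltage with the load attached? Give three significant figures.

The wiper splits the pot into (1−α)R = 286.5 kΩ above and αR = 120.5 kΩ below.
Lower section ‖ load = 111.6 kΩ.
V_wiper = 9.01 × 111.6/(286.5 + 111.6) = 2.53 V.

V ≈ 2.53 V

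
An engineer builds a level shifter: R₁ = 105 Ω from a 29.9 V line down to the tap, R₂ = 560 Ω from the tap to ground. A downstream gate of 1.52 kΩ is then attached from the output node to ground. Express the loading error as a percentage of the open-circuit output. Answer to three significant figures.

The divider's output (Thévenin) resistance is R₁‖R₂ = 88.42 Ω.
Fractional drop under load = R_th/(R_th + R_L) = 88.42 / (88.42 + 1520) = 0.05497.
So the output falls by 5.50 %.

5.50 %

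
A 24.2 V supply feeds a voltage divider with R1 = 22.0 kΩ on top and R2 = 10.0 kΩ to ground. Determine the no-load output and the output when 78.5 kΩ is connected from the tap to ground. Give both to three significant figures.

Unloaded: 7.56 V; loaded: 6.95 V

Open-circuit: V = 24.2 × 10.0/(22.0 + 10.0) = 7.56 V.
With the load, R2 becomes R2‖R_L = 8.870 kΩ, so V = 24.2 × 8.870/30.87 = 6.95 V.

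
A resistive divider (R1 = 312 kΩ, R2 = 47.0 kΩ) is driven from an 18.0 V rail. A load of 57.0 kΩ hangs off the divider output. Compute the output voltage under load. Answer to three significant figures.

V_out ≈ 1.37 V

The load sits in parallel with R2: R2‖R_L = (47.0 × 57.0) / (47.0 + 57.0) = 25.76 kΩ.
V_out = 18.0 × 25.76 / (312 + 25.76) = 18.0 × 25.76/337.8 = 1.37 V.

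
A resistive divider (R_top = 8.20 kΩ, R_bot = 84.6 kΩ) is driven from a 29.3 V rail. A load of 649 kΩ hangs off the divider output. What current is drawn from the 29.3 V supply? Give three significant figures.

I ≈ 0.353 mA

R_bot‖R_L = 74.84 kΩ, so the source sees R_top + R_bot‖R_L = 83.04 kΩ.
I = 29.3 V / 83.04 kΩ = 0.353 mA.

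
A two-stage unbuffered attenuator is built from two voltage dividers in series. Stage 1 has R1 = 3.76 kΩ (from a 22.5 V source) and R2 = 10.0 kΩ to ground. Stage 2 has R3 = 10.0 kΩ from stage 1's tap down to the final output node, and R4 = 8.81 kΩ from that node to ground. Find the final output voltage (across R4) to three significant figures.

Stage 2 presents R3+R4 = 18.81 kΩ as a load on stage 1's tap.
Stage 1's lower leg becomes R2‖(R3+R4) = 6.529 kΩ, so V_mid = 22.5 × 6.529/10.29 = 14.28 V.
Stage 2 is itself unloaded: V_out = V_mid × R4/(R3+R4) = 14.28 × 8.81/18.81 = 6.69 V.

V_out ≈ 6.69 V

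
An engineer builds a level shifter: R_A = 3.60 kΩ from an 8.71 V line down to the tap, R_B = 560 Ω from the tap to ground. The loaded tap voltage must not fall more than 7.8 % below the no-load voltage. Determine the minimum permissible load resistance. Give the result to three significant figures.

Output resistance R_th = R_A‖R_B = (3600 × 560)/4160 = 484.6 Ω.
The fractional drop is R_th/(R_th + R_L); requiring this ≤ 0.0780 gives R_L ≥ R_th(1/0.0780 − 1) = 484.6 × 11.82 = 5.73 kΩ.

R_L(min) ≈ 5.73 kΩ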